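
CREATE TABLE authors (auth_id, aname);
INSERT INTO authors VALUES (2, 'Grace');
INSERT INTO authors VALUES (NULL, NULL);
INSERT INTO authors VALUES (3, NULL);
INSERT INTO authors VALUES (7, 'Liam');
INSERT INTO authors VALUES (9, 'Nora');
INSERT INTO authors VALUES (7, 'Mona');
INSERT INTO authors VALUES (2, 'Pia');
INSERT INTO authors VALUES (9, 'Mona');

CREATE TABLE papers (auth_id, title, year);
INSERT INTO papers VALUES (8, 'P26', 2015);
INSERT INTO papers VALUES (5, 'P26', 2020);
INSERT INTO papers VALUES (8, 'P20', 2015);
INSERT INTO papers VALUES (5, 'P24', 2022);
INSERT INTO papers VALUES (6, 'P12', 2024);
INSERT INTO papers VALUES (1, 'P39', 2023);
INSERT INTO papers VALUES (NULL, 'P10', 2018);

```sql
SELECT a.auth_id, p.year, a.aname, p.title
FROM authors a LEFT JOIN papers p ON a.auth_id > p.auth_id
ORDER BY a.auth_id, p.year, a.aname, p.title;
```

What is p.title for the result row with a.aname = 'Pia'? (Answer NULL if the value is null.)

P39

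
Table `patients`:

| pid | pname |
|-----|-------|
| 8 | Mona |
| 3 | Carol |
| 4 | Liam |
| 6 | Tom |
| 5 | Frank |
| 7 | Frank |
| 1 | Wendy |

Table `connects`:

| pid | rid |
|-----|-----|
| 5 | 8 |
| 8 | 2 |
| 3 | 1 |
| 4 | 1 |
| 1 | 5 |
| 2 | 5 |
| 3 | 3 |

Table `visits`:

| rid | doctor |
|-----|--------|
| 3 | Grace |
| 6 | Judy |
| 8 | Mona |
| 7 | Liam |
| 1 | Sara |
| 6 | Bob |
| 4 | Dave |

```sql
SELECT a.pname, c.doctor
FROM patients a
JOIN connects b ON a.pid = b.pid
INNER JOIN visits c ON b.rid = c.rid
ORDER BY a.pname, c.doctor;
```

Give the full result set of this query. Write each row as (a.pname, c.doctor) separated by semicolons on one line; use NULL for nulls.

(Carol, Grace); (Carol, Sara); (Frank, Mona); (Liam, Sara)

Step 1 — a INNER JOIN b on pid → 6 row(s).
Then INNER JOIN `visits c` on rid: keep only rows whose b.rid appears in c.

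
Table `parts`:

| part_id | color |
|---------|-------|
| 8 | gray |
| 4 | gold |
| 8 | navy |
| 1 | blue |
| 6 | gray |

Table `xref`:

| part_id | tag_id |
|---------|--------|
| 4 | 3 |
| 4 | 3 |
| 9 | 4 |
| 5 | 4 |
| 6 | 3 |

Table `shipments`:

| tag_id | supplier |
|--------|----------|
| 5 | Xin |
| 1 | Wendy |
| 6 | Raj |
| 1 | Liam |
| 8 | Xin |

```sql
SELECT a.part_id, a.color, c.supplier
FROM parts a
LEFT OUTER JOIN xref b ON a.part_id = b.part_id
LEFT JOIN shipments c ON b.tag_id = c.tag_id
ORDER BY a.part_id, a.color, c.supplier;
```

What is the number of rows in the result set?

Evaluate left to right. First `parts a LEFT JOIN xref b` on part_id: 6 row(s).
Then LEFT JOIN `shipments c` on tag_id: each of those 6 rows is kept; rows whose b.tag_id has no match in c get NULL for c's columns.
Result: 6 row(s).

6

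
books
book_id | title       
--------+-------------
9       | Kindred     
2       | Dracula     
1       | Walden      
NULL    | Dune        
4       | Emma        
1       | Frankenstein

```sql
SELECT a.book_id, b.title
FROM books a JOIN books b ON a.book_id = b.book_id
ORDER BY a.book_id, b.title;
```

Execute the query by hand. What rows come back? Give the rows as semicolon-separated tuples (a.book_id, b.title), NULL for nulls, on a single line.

INNER JOIN keeps only pairs where the ON condition holds.
Matching on a.book_id = b.book_id. A NULL in a compared column never satisfies the condition.
Matched pairs: 7.

(1, Frankenstein); (1, Frankenstein); (1, Walden); (1, Walden); (2, Dracula); (4, Emma); (9, Kindred)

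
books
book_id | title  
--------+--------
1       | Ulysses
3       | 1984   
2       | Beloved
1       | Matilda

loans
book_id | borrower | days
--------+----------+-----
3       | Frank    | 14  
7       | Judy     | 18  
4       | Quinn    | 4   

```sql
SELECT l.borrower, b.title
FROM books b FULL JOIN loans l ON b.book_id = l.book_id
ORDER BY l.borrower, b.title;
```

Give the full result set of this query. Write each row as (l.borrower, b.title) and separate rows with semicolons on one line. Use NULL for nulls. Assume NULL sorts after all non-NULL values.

(Frank, 1984); (Judy, NULL); (Quinn, NULL); (NULL, Beloved); (NULL, Matilda); (NULL, Ulysses)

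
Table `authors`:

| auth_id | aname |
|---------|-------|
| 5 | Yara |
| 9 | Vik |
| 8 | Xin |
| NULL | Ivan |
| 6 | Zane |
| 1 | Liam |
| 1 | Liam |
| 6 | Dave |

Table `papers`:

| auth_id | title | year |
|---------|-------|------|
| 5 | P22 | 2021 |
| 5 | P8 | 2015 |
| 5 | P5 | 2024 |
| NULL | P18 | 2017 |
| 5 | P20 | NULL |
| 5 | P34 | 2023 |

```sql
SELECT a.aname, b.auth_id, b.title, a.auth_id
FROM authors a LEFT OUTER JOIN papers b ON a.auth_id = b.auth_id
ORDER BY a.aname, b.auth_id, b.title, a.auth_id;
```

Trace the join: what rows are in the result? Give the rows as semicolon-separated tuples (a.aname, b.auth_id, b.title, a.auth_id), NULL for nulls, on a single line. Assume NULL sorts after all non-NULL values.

LEFT JOIN keeps every row from `authors`; unmatched rows get NULL for `papers`'s columns.
Matching on a.auth_id = b.auth_id. A NULL in a compared column never satisfies the condition.
- a row (auth_id=5): matches 5 b row(s) → 5 output row(s).
- a row (auth_id=9): no match → kept, b columns NULL.
- a row (auth_id=8): no match → kept, b columns NULL.
- a row (auth_id=NULL): no match → kept, b columns NULL.
- a row (auth_id=6): no match → kept, b columns NULL.
- a row (auth_id=1): no match → kept, b columns NULL.
- a row (auth_id=1): no match → kept, b columns NULL.
- a row (auth_id=6): no match → kept, b columns NULL.

(Dave, NULL, NULL, 6); (Ivan, NULL, NULL, NULL); (Liam, NULL, NULL, 1); (Liam, NULL, NULL, 1); (Vik, NULL, NULL, 9); (Xin, NULL, NULL, 8); (Yara, 5, P20, 5); (Yara, 5, P22, 5); (Yara, 5, P34, 5); (Yara, 5, P5, 5); (Yara, 5, P8, 5); (Zane, NULL, NULL, 6)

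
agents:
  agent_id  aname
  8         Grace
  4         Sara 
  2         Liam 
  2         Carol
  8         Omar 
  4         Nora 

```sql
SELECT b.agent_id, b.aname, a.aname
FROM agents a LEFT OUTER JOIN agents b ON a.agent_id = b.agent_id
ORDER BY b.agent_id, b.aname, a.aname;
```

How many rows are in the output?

12

LEFT JOIN keeps every row from `agents a`; unmatched rows get NULL for `agents b`'s columns.
Matching on a.agent_id = b.agent_id.
Matched pairs: 12; unmatched a rows kept: 0.
Total: 12 rows.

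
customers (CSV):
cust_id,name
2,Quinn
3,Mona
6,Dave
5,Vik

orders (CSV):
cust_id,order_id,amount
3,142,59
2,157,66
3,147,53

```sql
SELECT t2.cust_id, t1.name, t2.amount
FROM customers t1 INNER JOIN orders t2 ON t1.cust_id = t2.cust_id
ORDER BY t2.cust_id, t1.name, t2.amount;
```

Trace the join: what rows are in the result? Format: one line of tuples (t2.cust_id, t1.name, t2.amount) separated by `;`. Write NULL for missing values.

(2, Quinn, 66); (3, Mona, 53); (3, Mona, 59)

INNER JOIN keeps only pairs where the ON condition holds.
Matching on t1.cust_id = t2.cust_id.
- t1[0] cust_id=2 → 1 match(es) in t2 → 1 row(s).
- t1[1] cust_id=3 → 2 match(es) in t2 → 2 row(s).
- t1[2] cust_id=6 → no match; dropped.
- t1[3] cust_id=5 → no match; dropped.
After projecting and ordering:
t2.cust_id | t1.name | t2.amount
2 | Quinn | 66
3 | Mona | 53
3 | Mona | 59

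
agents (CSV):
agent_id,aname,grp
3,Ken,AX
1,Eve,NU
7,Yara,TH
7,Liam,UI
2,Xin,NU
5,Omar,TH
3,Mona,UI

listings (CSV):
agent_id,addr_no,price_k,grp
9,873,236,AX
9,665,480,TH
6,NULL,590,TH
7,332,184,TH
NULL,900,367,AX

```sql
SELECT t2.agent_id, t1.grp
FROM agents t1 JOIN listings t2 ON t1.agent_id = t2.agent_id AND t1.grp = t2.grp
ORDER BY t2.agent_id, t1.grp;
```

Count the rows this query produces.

1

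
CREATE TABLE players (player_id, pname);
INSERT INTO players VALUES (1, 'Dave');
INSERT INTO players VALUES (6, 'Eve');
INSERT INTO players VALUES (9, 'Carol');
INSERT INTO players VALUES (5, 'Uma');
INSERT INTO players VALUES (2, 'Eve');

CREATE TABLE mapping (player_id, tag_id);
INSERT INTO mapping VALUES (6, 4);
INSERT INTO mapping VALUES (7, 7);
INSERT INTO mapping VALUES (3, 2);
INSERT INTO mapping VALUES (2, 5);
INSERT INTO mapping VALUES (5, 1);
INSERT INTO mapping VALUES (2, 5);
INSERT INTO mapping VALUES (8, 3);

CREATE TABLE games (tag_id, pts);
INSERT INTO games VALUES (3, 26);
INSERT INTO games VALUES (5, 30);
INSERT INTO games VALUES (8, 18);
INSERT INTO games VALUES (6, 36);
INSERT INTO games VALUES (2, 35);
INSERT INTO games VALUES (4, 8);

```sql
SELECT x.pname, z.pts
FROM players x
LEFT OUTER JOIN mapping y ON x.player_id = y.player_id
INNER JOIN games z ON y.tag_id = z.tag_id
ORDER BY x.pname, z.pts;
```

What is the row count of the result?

Evaluate left to right. First `players x LEFT JOIN mapping y` on player_id: 6 row(s).
Then INNER JOIN `games z` on tag_id: keep only rows whose y.tag_id appears in z.
Result: 3 row(s).

3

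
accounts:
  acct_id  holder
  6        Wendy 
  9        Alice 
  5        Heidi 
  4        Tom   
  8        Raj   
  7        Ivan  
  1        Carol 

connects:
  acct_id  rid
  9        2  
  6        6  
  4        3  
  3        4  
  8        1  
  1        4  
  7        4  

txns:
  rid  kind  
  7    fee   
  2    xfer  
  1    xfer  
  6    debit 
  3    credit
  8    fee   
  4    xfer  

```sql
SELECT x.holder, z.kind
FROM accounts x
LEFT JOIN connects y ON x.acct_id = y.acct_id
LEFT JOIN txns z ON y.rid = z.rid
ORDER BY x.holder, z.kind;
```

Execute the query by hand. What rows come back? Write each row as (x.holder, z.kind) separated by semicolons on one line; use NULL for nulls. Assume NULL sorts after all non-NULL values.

(Alice, xfer); (Carol, xfer); (Heidi, NULL); (Ivan, xfer); (Raj, xfer); (Tom, credit); (Wendy, debit)

Joins associate left-to-right: accounts LEFT JOIN connects on acct_id gives 7 intermediate row(s).
Then LEFT JOIN `txns z` on rid: each of those 7 rows is kept; rows whose y.rid has no match in z get NULL for z's columns.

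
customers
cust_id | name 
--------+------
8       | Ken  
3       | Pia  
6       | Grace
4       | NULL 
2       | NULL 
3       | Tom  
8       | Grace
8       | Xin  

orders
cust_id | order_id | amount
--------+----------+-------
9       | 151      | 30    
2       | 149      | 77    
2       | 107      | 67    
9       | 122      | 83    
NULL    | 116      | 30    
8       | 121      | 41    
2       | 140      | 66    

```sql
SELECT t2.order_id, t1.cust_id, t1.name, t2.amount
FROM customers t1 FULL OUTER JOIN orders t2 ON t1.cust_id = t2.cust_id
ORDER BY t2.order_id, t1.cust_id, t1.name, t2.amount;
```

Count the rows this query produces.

13

FULL OUTER JOIN keeps every row from both sides; unmatched rows get NULL for the other side's columns.
Matching on t1.cust_id = t2.cust_id. A NULL in a compared column never satisfies the condition.
Matched pairs: 6; unmatched t1 rows kept: 4; unmatched t2 rows kept: 3.
Total: 6 matched + 7 padded = 13 rows.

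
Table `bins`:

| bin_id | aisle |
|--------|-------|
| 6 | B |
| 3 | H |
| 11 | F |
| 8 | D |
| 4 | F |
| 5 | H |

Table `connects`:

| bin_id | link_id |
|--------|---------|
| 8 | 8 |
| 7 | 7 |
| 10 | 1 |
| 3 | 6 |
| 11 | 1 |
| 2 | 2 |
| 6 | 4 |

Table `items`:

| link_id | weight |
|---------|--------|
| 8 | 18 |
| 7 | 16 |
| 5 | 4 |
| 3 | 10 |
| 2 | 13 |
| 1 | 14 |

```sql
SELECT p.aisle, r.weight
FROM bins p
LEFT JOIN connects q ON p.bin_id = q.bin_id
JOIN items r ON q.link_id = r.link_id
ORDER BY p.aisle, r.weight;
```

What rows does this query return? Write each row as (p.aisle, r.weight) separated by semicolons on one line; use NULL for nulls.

(D, 18); (F, 14)

Evaluate left to right. First `bins p LEFT JOIN connects q` on bin_id: 6 row(s).
Then INNER JOIN `items r` on link_id: keep only rows whose q.link_id appears in r.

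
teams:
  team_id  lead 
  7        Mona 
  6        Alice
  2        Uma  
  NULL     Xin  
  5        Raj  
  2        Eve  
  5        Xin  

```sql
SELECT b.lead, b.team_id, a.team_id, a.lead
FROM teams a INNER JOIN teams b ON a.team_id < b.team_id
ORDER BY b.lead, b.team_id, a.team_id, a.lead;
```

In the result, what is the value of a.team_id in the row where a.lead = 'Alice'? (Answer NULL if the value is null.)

6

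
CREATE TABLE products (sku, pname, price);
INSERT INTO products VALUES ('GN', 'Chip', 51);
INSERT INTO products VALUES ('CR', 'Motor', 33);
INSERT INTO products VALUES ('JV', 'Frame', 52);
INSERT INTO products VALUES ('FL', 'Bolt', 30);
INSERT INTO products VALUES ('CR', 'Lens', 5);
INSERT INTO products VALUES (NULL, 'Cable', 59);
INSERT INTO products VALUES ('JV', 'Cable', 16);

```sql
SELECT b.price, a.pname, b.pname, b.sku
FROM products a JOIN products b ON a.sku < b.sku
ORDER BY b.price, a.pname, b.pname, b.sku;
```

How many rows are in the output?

INNER JOIN keeps only pairs where the ON condition holds.
Matching on a.sku < b.sku. A NULL in a compared column never satisfies the condition.
- sku=GN: 2 matching b row(s), so 2 row(s) emitted.
- sku=CR: 4 matching b row(s), so 4 row(s) emitted.
- sku=JV: no matching b row, dropped.
- sku=FL: 3 matching b row(s), so 3 row(s) emitted.
- sku=CR: 4 matching b row(s), so 4 row(s) emitted.
- sku=NULL: no matching b row, dropped.
- sku=JV: no matching b row, dropped.
Total: 13 rows.

13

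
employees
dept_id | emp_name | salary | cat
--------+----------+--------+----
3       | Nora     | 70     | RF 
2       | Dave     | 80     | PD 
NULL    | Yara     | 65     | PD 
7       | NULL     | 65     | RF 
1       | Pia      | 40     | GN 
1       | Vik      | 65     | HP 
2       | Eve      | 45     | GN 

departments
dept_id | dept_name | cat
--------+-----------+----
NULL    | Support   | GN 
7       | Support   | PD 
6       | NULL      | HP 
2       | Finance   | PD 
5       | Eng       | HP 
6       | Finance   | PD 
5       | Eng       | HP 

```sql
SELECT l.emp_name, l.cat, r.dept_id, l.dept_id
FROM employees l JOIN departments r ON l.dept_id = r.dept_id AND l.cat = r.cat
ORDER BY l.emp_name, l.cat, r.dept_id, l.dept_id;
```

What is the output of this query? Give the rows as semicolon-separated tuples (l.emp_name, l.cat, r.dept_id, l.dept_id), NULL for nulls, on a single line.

(Dave, PD, 2, 2)

INNER JOIN keeps only pairs where the ON condition holds.
Matching on l.dept_id = r.dept_id AND l.cat = r.cat. A NULL in a compared column never satisfies the condition.
- dept_id=3, cat=RF: no matching r row, dropped.
- dept_id=2, cat=PD: 1 matching r row(s), so 1 row(s) emitted.
- dept_id=NULL, cat=PD: no matching r row, dropped.
- dept_id=7, cat=RF: no matching r row, dropped.
- dept_id=1, cat=GN: no matching r row, dropped.
- dept_id=1, cat=HP: no matching r row, dropped.
- dept_id=2, cat=GN: no matching r row, dropped.
After projecting and ordering:
l.emp_name | l.cat | r.dept_id | l.dept_id
Dave | PD | 2 | 2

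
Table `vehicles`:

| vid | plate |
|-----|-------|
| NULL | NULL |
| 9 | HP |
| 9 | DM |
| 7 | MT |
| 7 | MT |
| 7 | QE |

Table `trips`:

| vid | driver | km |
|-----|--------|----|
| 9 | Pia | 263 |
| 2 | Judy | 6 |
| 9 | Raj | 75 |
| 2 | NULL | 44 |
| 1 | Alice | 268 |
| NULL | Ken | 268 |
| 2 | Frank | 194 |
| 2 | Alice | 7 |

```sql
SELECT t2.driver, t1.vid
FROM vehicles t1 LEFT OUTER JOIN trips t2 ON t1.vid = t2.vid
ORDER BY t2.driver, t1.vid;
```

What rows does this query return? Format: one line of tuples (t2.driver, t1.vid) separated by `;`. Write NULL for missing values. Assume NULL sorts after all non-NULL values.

LEFT JOIN keeps every row from `vehicles`; unmatched rows get NULL for `trips`'s columns.
Matching on t1.vid = t2.vid. A NULL in a compared column never satisfies the condition.
- t1 (vid=NULL) has no partner → padded with NULL.
- t1 (vid=9) pairs with 2 row(s) of t2.
- t1 (vid=9) pairs with 2 row(s) of t2.
- t1 (vid=7) has no partner → padded with NULL.
- t1 (vid=7) has no partner → padded with NULL.
- t1 (vid=7) has no partner → padded with NULL.
After projecting and ordering:
t2.driver | t1.vid
Pia | 9
Pia | 9
Raj | 9
Raj | 9
NULL | 7
NULL | 7
NULL | 7
NULL | NULL

(Pia, 9); (Pia, 9); (Raj, 9); (Raj, 9); (NULL, 7); (NULL, 7); (NULL, 7); (NULL, NULL)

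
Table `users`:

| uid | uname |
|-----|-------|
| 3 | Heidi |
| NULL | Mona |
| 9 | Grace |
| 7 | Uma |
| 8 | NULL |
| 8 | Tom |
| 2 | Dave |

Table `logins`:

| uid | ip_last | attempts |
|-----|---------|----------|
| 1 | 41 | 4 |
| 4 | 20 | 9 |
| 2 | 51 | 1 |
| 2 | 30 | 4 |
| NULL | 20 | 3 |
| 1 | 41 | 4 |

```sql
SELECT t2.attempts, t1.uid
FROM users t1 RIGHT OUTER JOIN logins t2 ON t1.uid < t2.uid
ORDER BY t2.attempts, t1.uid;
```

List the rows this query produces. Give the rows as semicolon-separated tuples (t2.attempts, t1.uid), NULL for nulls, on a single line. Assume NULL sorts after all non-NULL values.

(1, NULL); (3, NULL); (4, NULL); (4, NULL); (4, NULL); (9, 2); (9, 3)

RIGHT JOIN keeps every row from `logins`; unmatched rows get NULL for `users`'s columns.
Matching on t1.uid < t2.uid. A NULL in a compared column never satisfies the condition.
- t1 row (uid=3): matches 1 t2 row(s) → 1 output row(s).
- t1 row (uid=NULL): no match.
- t1 row (uid=9): no match.
- t1 row (uid=7): no match.
- t1 row (uid=8): no match.
- t1 row (uid=8): no match.
- t1 row (uid=2): matches 1 t2 row(s) → 1 output row(s).
- 5 row(s) from t2 found no t1 partner → padded with NULL.
After projecting and ordering:
t2.attempts | t1.uid
1 | NULL
3 | NULL
4 | NULL
4 | NULL
4 | NULL
9 | 2
9 | 3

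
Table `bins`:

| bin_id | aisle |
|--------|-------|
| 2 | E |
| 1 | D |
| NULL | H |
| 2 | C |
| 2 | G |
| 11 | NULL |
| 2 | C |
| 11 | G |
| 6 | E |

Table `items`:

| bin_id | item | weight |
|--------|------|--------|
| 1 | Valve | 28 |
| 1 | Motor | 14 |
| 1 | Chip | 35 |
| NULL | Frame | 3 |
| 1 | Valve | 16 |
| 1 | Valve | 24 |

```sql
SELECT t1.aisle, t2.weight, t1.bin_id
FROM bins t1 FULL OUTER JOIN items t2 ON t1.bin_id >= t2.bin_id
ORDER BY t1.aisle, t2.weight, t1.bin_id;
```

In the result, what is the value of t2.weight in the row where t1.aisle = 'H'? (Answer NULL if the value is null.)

NULL

FULL OUTER JOIN keeps every row from both sides; unmatched rows get NULL for the other side's columns.
Matching on t1.bin_id >= t2.bin_id. A NULL in a compared column never satisfies the condition.
- bin_id=2: 5 matching t2 row(s), so 5 row(s) emitted.
- bin_id=1: 5 matching t2 row(s), so 5 row(s) emitted.
- bin_id=NULL: no t2 row matches, row kept with t2 columns NULL.
- bin_id=2: 5 matching t2 row(s), so 5 row(s) emitted.
- bin_id=2: 5 matching t2 row(s), so 5 row(s) emitted.
- bin_id=11: 5 matching t2 row(s), so 5 row(s) emitted.
- bin_id=2: 5 matching t2 row(s), so 5 row(s) emitted.
- bin_id=11: 5 matching t2 row(s), so 5 row(s) emitted.
- bin_id=6: 5 matching t2 row(s), so 5 row(s) emitted.
- plus 1 unmatched t2 row(s), each kept with NULL t1 columns.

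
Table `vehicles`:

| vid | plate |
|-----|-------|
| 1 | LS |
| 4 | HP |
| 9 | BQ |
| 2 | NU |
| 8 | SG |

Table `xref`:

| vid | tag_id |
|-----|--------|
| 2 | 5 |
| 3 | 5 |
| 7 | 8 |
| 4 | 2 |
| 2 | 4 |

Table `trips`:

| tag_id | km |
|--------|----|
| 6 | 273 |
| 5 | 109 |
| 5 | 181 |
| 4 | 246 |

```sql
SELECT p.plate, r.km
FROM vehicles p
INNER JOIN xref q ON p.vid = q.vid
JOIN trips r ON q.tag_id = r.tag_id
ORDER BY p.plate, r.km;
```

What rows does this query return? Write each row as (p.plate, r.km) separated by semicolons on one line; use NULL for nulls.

(NU, 109); (NU, 181); (NU, 246)

Step 1 — p INNER JOIN q on vid → 3 row(s).
Then INNER JOIN `trips r` on tag_id: keep only rows whose q.tag_id appears in r.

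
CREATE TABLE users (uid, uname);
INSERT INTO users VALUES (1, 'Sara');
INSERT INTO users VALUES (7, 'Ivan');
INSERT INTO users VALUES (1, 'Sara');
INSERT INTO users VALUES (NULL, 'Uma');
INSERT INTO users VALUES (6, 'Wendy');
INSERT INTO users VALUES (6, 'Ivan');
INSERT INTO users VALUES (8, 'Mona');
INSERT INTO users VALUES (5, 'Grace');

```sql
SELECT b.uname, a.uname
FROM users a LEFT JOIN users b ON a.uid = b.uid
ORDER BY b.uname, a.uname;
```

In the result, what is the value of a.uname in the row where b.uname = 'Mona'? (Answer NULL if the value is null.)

Mona

LEFT JOIN keeps every row from `users a`; unmatched rows get NULL for `users b`'s columns.
Matching on a.uid = b.uid. A NULL in a compared column never satisfies the condition.
- a (uid=1) pairs with 2 row(s) of b.
- a (uid=7) pairs with 1 row(s) of b.
- a (uid=1) pairs with 2 row(s) of b.
- a (uid=NULL) has no partner → padded with NULL.
- a (uid=6) pairs with 2 row(s) of b.
- a (uid=6) pairs with 2 row(s) of b.
- a (uid=8) pairs with 1 row(s) of b.
- a (uid=5) pairs with 1 row(s) of b.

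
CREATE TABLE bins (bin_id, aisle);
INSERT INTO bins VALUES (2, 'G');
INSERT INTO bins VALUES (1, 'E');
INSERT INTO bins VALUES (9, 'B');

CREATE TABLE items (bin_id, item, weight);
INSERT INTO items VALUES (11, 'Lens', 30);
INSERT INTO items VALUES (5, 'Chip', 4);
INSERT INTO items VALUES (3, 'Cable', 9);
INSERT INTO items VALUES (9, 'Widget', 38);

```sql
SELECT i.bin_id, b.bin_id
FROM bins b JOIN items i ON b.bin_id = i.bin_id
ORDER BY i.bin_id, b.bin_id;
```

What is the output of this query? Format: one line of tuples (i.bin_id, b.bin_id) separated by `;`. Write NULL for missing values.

INNER JOIN keeps only pairs where the ON condition holds.
Matching on b.bin_id = i.bin_id.
Matched pairs: 1.

(9, 9)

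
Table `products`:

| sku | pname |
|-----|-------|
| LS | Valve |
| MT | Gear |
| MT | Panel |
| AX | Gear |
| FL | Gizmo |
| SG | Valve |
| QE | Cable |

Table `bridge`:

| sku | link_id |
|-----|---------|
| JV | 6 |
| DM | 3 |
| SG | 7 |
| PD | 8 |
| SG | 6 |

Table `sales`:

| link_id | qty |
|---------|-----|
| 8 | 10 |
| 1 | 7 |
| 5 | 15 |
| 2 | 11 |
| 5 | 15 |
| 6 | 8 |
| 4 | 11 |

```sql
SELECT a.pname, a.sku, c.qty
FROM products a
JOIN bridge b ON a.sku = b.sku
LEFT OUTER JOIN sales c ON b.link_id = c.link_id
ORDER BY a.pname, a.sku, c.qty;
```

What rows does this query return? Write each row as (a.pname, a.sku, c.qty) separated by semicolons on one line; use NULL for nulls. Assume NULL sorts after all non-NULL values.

Evaluate left to right. First `products a INNER JOIN bridge b` on sku: 2 row(s).
Then LEFT JOIN `sales c` on link_id: each of those 2 rows is kept; rows whose b.link_id has no match in c get NULL for c's columns.

(Valve, SG, 8); (Valve, SG, NULL)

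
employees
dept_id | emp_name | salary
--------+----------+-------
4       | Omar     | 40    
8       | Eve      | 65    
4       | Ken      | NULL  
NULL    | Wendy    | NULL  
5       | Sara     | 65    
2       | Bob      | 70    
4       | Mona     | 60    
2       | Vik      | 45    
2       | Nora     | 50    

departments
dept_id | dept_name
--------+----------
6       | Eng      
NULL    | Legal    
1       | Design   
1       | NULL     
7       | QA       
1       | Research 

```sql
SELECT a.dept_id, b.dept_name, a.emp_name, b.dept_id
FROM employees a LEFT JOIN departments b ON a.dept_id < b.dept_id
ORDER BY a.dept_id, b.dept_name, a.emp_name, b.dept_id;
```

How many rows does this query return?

16

LEFT JOIN keeps every row from `employees`; unmatched rows get NULL for `departments`'s columns.
Matching on a.dept_id < b.dept_id. A NULL in a compared column never satisfies the condition.
Matched pairs: 14; unmatched a rows kept: 2.
Total: 14 matched + 2 padded = 16 rows.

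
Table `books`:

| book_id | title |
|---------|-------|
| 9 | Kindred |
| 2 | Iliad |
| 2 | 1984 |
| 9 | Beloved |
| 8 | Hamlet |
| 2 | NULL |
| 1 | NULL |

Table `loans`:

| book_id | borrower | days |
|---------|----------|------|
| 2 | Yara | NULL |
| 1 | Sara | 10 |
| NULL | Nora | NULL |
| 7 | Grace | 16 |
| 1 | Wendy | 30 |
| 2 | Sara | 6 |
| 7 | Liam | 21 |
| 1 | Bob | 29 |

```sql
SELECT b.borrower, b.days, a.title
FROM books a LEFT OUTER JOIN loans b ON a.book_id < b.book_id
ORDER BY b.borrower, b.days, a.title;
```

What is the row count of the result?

LEFT JOIN keeps every row from `books`; unmatched rows get NULL for `loans`'s columns.
Matching on a.book_id < b.book_id. A NULL in a compared column never satisfies the condition.
Matched pairs: 10; unmatched a rows kept: 3.
Total: 10 matched + 3 padded = 13 rows.

13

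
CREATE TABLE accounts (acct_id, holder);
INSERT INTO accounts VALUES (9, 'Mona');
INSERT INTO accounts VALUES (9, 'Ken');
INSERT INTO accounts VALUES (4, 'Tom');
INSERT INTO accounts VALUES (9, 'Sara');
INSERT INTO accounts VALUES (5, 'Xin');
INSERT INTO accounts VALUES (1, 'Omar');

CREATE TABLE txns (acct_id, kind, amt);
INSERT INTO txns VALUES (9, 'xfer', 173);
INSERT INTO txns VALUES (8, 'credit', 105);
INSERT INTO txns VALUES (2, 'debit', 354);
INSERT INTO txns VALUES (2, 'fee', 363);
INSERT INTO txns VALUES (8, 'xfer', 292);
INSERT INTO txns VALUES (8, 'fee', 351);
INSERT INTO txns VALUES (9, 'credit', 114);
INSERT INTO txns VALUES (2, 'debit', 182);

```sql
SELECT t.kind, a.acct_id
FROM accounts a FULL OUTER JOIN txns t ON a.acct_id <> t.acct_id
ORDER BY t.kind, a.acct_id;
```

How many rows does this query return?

FULL OUTER JOIN keeps every row from both sides; unmatched rows get NULL for the other side's columns.
Matching on a.acct_id <> t.acct_id.
Matched pairs: 42; unmatched a rows kept: 0; unmatched t rows kept: 0.
Total: 42 rows.

42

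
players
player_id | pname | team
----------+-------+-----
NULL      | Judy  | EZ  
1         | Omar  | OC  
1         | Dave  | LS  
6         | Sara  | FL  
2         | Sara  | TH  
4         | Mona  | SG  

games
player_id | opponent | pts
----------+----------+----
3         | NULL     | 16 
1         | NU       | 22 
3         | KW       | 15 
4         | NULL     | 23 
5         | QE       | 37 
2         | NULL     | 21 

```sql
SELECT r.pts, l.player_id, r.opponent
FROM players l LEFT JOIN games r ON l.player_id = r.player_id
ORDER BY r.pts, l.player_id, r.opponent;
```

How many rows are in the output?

LEFT JOIN keeps every row from `players`; unmatched rows get NULL for `games`'s columns.
Matching on l.player_id = r.player_id. A NULL in a compared column never satisfies the condition.
- player_id=NULL: no r row matches, row kept with r columns NULL.
- player_id=1: 1 matching r row(s), so 1 row(s) emitted.
- player_id=1: 1 matching r row(s), so 1 row(s) emitted.
- player_id=6: no r row matches, row kept with r columns NULL.
- player_id=2: 1 matching r row(s), so 1 row(s) emitted.
- player_id=4: 1 matching r row(s), so 1 row(s) emitted.
Total: 4 matched + 2 padded = 6 rows.

6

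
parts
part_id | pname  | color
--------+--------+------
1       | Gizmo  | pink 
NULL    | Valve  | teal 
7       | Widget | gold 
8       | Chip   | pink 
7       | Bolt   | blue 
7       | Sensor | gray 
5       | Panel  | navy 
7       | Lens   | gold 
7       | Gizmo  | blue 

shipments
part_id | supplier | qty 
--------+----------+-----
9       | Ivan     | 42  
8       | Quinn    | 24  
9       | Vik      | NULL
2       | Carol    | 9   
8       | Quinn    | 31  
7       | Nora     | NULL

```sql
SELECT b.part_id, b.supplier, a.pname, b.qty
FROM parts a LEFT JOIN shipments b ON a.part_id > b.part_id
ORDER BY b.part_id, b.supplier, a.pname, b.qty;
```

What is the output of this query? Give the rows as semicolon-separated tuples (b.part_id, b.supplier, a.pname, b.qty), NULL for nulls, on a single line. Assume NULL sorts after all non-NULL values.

LEFT JOIN keeps every row from `parts`; unmatched rows get NULL for `shipments`'s columns.
Matching on a.part_id > b.part_id. A NULL in a compared column never satisfies the condition.
Matched pairs: 8; unmatched a rows kept: 2.

(2, Carol, Bolt, 9); (2, Carol, Chip, 9); (2, Carol, Gizmo, 9); (2, Carol, Lens, 9); (2, Carol, Panel, 9); (2, Carol, Sensor, 9); (2, Carol, Widget, 9); (7, Nora, Chip, NULL); (NULL, NULL, Gizmo, NULL); (NULL, NULL, Valve, NULL)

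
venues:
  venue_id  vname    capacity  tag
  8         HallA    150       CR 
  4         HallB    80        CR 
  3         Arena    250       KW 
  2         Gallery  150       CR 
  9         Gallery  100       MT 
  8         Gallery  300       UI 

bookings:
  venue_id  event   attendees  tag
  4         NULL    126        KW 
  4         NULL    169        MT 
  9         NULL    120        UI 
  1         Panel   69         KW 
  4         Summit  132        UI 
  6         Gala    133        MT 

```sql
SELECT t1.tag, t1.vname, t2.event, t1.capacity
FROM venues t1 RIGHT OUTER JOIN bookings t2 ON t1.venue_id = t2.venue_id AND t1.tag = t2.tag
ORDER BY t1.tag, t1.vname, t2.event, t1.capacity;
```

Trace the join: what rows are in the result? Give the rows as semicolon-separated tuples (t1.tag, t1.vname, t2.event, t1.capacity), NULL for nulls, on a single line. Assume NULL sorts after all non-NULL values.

(NULL, NULL, Gala, NULL); (NULL, NULL, Panel, NULL); (NULL, NULL, Summit, NULL); (NULL, NULL, NULL, NULL); (NULL, NULL, NULL, NULL); (NULL, NULL, NULL, NULL)

RIGHT JOIN keeps every row from `bookings`; unmatched rows get NULL for `venues`'s columns.
Matching on t1.venue_id = t2.venue_id AND t1.tag = t2.tag.
- venue_id=8, tag=CR: no matching t2 row.
- venue_id=4, tag=CR: no matching t2 row.
- venue_id=3, tag=KW: no matching t2 row.
- venue_id=2, tag=CR: no matching t2 row.
- venue_id=9, tag=MT: no matching t2 row.
- venue_id=8, tag=UI: no matching t2 row.
- plus 6 unmatched t2 row(s), each kept with NULL t1 columns.
After projecting and ordering:
t1.tag | t1.vname | t2.event | t1.capacity
NULL | NULL | Gala | NULL
NULL | NULL | Panel | NULL
NULL | NULL | Summit | NULL
NULL | NULL | NULL | NULL
NULL | NULL | NULL | NULL
NULL | NULL | NULL | NULL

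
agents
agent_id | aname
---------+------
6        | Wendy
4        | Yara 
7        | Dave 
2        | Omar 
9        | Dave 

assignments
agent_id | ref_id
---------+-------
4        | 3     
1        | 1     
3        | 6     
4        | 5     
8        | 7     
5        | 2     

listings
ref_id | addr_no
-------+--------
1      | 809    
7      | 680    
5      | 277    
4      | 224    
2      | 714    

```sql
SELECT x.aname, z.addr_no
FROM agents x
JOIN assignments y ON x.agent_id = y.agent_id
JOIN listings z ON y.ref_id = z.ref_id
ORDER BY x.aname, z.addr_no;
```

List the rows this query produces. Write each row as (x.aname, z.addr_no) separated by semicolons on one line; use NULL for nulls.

(Yara, 277)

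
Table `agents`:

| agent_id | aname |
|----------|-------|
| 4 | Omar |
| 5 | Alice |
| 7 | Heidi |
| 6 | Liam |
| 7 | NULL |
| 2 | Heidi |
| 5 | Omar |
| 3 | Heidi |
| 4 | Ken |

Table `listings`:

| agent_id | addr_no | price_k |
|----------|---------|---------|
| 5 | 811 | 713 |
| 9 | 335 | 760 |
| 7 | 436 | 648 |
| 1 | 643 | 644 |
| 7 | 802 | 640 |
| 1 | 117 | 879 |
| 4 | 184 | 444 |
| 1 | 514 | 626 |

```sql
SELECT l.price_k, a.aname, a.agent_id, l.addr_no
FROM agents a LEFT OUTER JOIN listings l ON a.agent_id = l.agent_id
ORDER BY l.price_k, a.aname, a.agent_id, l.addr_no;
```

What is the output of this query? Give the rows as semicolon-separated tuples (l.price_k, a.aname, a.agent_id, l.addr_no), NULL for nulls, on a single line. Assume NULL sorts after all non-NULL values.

LEFT JOIN keeps every row from `agents`; unmatched rows get NULL for `listings`'s columns.
Matching on a.agent_id = l.agent_id.
Matched pairs: 8; unmatched a rows kept: 3.

(444, Ken, 4, 184); (444, Omar, 4, 184); (640, Heidi, 7, 802); (640, NULL, 7, 802); (648, Heidi, 7, 436); (648, NULL, 7, 436); (713, Alice, 5, 811); (713, Omar, 5, 811); (NULL, Heidi, 2, NULL); (NULL, Heidi, 3, NULL); (NULL, Liam, 6, NULL)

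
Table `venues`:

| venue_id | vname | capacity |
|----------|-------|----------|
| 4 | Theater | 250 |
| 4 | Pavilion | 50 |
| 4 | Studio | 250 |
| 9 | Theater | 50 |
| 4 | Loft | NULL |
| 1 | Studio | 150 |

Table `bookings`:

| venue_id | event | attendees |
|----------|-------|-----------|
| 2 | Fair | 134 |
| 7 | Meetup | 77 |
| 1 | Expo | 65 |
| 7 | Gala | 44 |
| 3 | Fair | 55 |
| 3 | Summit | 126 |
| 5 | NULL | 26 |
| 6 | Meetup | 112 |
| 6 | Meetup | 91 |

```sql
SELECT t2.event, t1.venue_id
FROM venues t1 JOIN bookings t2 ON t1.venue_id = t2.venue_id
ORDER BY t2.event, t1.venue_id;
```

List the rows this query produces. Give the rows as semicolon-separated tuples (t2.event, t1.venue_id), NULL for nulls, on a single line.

INNER JOIN keeps only pairs where the ON condition holds.
Matching on t1.venue_id = t2.venue_id.
- t1 row (venue_id=4): no match → dropped.
- t1 row (venue_id=4): no match → dropped.
- t1 row (venue_id=4): no match → dropped.
- t1 row (venue_id=9): no match → dropped.
- t1 row (venue_id=4): no match → dropped.
- t1 row (venue_id=1): matches 1 t2 row(s) → 1 output row(s).
After projecting and ordering:
t2.event | t1.venue_id
Expo | 1

(Expo, 1)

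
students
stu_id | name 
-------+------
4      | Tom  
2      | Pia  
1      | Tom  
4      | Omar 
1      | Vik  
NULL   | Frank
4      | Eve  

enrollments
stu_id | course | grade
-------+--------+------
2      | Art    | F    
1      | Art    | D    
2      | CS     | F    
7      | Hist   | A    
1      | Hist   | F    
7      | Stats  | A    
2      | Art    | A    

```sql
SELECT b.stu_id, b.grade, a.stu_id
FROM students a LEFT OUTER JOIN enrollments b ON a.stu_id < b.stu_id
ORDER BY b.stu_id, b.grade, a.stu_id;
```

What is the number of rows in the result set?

LEFT JOIN keeps every row from `students`; unmatched rows get NULL for `enrollments`'s columns.
Matching on a.stu_id < b.stu_id. A NULL in a compared column never satisfies the condition.
- a row (stu_id=4): matches 2 b row(s) → 2 output row(s).
- a row (stu_id=2): matches 2 b row(s) → 2 output row(s).
- a row (stu_id=1): matches 5 b row(s) → 5 output row(s).
- a row (stu_id=4): matches 2 b row(s) → 2 output row(s).
- a row (stu_id=1): matches 5 b row(s) → 5 output row(s).
- a row (stu_id=NULL): no match → kept, b columns NULL.
- a row (stu_id=4): matches 2 b row(s) → 2 output row(s).
Total: 18 matched + 1 padded = 19 rows.

19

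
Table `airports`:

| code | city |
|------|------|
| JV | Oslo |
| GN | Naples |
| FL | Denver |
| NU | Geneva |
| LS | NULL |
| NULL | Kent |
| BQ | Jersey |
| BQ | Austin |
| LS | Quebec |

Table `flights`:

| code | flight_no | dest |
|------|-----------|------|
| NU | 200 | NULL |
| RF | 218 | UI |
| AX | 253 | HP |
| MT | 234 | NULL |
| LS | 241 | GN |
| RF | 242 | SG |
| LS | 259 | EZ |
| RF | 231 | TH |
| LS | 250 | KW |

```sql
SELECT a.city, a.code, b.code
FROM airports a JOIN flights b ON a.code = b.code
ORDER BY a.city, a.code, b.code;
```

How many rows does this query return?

7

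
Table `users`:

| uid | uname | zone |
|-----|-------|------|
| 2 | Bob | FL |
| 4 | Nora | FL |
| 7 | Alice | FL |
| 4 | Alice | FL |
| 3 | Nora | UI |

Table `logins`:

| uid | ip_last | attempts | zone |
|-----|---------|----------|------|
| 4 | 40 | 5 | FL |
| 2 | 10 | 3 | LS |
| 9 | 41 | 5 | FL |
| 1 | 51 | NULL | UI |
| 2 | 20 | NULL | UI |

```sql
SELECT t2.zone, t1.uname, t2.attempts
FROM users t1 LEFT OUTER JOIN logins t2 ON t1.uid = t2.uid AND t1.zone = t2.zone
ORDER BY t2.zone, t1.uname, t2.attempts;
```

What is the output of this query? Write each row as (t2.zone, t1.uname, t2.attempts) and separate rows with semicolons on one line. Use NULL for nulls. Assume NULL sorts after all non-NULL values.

LEFT JOIN keeps every row from `users`; unmatched rows get NULL for `logins`'s columns.
Matching on t1.uid = t2.uid AND t1.zone = t2.zone.
- t1 (uid=2, zone=FL) has no partner → padded with NULL.
- t1 (uid=4, zone=FL) pairs with 1 row(s) of t2.
- t1 (uid=7, zone=FL) has no partner → padded with NULL.
- t1 (uid=4, zone=FL) pairs with 1 row(s) of t2.
- t1 (uid=3, zone=UI) has no partner → padded with NULL.
After projecting and ordering:
t2.zone | t1.uname | t2.attempts
FL | Alice | 5
FL | Nora | 5
NULL | Alice | NULL
NULL | Bob | NULL
NULL | Nora | NULL

(FL, Alice, 5); (FL, Nora, 5); (NULL, Alice, NULL); (NULL, Bob, NULL); (NULL, Nora, NULL)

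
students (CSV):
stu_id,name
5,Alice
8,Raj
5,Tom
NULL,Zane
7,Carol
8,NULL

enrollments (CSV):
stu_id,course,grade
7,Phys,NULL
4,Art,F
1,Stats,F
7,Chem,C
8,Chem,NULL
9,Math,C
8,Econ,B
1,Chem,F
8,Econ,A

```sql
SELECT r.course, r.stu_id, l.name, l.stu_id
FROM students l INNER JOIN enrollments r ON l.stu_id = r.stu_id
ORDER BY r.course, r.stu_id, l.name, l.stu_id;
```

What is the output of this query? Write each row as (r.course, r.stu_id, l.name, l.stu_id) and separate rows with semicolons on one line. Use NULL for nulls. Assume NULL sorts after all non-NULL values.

INNER JOIN keeps only pairs where the ON condition holds.
Matching on l.stu_id = r.stu_id. A NULL in a compared column never satisfies the condition.
- l[0] stu_id=5 → no match; dropped.
- l[1] stu_id=8 → 3 match(es) in r → 3 row(s).
- l[2] stu_id=5 → no match; dropped.
- l[3] stu_id=NULL → no match; dropped.
- l[4] stu_id=7 → 2 match(es) in r → 2 row(s).
- l[5] stu_id=8 → 3 match(es) in r → 3 row(s).
After projecting and ordering:
r.course | r.stu_id | l.name | l.stu_id
Chem | 7 | Carol | 7
Chem | 8 | Raj | 8
Chem | 8 | NULL | 8
Econ | 8 | Raj | 8
Econ | 8 | Raj | 8
Econ | 8 | NULL | 8
Econ | 8 | NULL | 8
Phys | 7 | Carol | 7

(Chem, 7, Carol, 7); (Chem, 8, Raj, 8); (Chem, 8, NULL, 8); (Econ, 8, Raj, 8); (Econ, 8, Raj, 8); (Econ, 8, NULL, 8); (Econ, 8, NULL, 8); (Phys, 7, Carol, 7)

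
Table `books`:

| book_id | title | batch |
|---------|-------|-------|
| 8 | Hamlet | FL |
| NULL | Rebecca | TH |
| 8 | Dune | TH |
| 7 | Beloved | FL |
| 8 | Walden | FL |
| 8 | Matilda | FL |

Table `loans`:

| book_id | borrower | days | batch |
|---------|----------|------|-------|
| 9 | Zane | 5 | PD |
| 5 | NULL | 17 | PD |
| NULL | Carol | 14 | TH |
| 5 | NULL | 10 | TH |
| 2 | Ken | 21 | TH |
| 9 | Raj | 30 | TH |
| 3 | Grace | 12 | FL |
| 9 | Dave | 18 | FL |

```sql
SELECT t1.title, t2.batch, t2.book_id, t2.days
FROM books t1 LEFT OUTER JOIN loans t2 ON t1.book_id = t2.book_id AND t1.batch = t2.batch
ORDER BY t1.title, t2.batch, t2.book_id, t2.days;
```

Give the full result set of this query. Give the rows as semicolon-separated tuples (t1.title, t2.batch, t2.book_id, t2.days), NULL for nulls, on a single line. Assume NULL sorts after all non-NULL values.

(Beloved, NULL, NULL, NULL); (Dune, NULL, NULL, NULL); (Hamlet, NULL, NULL, NULL); (Matilda, NULL, NULL, NULL); (Rebecca, NULL, NULL, NULL); (Walden, NULL, NULL, NULL)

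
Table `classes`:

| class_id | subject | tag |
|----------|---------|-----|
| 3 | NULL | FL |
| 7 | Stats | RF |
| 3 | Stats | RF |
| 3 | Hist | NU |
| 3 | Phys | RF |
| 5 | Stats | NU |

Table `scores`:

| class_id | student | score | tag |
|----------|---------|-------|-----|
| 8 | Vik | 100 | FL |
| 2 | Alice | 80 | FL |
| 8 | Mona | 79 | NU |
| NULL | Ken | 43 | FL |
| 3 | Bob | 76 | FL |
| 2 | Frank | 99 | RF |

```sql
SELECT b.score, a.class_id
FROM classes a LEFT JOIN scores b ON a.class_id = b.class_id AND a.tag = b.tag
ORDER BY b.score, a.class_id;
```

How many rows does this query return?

6

LEFT JOIN keeps every row from `classes`; unmatched rows get NULL for `scores`'s columns.
Matching on a.class_id = b.class_id AND a.tag = b.tag. A NULL in a compared column never satisfies the condition.
Matched pairs: 1; unmatched a rows kept: 5.
Total: 1 matched + 5 padded = 6 rows.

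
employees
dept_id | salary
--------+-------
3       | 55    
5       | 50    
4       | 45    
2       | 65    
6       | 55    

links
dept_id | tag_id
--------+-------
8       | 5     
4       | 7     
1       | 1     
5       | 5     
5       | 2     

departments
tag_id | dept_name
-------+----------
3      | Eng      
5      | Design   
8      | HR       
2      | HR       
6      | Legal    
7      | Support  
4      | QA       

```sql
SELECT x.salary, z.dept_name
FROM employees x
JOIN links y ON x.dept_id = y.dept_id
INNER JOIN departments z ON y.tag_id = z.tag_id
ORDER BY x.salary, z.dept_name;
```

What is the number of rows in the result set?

3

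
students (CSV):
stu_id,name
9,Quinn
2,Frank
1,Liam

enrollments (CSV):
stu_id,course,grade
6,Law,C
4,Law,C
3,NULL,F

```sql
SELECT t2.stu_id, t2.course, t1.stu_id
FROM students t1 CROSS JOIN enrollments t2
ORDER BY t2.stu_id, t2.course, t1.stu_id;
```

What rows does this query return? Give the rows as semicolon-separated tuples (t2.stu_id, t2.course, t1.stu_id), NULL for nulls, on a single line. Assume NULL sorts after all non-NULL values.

(3, NULL, 1); (3, NULL, 2); (3, NULL, 9); (4, Law, 1); (4, Law, 2); (4, Law, 9); (6, Law, 1); (6, Law, 2); (6, Law, 9)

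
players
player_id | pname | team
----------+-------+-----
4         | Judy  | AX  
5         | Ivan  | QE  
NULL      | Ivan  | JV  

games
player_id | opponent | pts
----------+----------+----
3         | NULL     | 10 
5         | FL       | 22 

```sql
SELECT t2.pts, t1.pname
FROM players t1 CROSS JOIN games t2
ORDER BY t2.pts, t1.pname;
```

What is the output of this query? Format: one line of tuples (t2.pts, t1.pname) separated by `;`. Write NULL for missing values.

CROSS JOIN pairs every row of `players` with every row of `games`: 3 × 2 = 6 rows.

(10, Ivan); (10, Ivan); (10, Judy); (22, Ivan); (22, Ivan); (22, Judy)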